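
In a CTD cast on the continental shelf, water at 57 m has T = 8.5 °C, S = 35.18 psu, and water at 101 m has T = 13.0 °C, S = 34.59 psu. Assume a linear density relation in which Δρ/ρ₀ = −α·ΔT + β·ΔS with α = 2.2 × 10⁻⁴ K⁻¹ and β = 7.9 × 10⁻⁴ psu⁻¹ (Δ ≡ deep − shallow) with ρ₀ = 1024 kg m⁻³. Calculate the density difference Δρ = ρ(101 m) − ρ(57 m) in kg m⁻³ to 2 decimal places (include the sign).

-1.49 kg m⁻³

ΔT = +4.5 K, ΔS = -0.59 psu (deep − shallow).
Δρ/ρ₀ = −(2.2 × 10⁻⁴)(+4.5) + (7.9 × 10⁻⁴)(-0.59) = -1.4561 × 10⁻³.
Δρ = 1024 × (-1.4561 × 10⁻³) = -1.49 kg m⁻³.
Negative Δρ: lighter below, statically unstable.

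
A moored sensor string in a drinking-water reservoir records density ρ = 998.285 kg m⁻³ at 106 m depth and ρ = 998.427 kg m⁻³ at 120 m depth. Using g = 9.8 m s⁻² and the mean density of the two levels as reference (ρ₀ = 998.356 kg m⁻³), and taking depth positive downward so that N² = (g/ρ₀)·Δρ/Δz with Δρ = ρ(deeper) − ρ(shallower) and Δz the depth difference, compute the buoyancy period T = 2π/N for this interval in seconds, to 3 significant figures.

Δρ = 998.427 − 998.285 = 0.142 kg m⁻³ over Δz = 120 − 106 = 14 m.
N² = (9.8/998.356) × (0.142/14) = 9.9564 × 10⁻⁵ s⁻².
N = √(9.9564 × 10⁻⁵) = 9.9782 × 10⁻³ rad s⁻¹, so T = 2π/N = 629.69 s ≈ 630 s.
A positive N² confirms static stability across the interval.

630 s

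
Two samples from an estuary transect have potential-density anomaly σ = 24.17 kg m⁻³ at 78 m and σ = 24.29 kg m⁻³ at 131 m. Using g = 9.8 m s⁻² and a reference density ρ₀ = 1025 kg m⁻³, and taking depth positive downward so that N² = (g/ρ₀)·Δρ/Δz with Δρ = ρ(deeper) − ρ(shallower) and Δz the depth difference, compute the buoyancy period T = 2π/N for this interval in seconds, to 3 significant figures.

1.35 × 10³ s

Δρ = 1024.29 − 1024.17 = 0.12 kg m⁻³ over Δz = 131 − 78 = 53 m.
N² = (9.8/1025) × (0.12/53) = 2.1647 × 10⁻⁵ s⁻².
N = √(2.1647 × 10⁻⁵) = 4.6526 × 10⁻³ rad s⁻¹, so T = 2π/N = 1.3505 × 10³ s ≈ 1.35 × 10³ s.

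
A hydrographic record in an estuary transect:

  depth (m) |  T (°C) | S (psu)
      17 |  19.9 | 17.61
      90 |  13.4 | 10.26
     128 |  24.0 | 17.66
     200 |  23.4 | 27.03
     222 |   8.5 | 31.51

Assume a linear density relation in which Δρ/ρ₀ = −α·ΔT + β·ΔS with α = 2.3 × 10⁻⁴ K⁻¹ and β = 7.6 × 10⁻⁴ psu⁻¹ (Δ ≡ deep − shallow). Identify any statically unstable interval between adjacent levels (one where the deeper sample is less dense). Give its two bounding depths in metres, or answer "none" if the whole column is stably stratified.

17–90 m

Evaluate Δρ/ρ₀ = −αΔT + βΔS across each adjacent pair:
  17–90 m: −αΔT+βΔS = −(2.3 × 10⁻⁴)(-6.5)+(7.6 × 10⁻⁴)(-7.35) = -4.1 × 10⁻³ → UNSTABLE
  90–128 m: −αΔT+βΔS = −(2.3 × 10⁻⁴)(+10.6)+(7.6 × 10⁻⁴)(+7.40) = 3.2 × 10⁻³ → stable
  128–200 m: −αΔT+βΔS = −(2.3 × 10⁻⁴)(-0.6)+(7.6 × 10⁻⁴)(+9.37) = 7.3 × 10⁻³ → stable
  200–222 m: −αΔT+βΔS = −(2.3 × 10⁻⁴)(-14.9)+(7.6 × 10⁻⁴)(+4.48) = 6.8 × 10⁻³ → stable
The 17–90 m interval has Δρ < 0: lighter water underlies denser water.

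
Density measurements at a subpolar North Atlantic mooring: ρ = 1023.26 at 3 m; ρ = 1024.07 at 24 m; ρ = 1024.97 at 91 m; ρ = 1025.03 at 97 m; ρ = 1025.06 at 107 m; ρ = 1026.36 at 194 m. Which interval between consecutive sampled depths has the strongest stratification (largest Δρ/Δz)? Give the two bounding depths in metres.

3–24 m

Compute the density gradient over each adjacent pair:
  3–24 m: Δρ/Δz = 0.81/21 = 0.039 kg m⁻⁴
  24–91 m: Δρ/Δz = 0.90/67 = 0.013 kg m⁻⁴
  91–97 m: Δρ/Δz = 0.06/6 = 0.010 kg m⁻⁴
  97–107 m: Δρ/Δz = 0.03/10 = 3.0 × 10⁻³ kg m⁻⁴
  107–194 m: Δρ/Δz = 1.30/87 = 0.015 kg m⁻⁴
The largest gradient is in the 3–24 m interval — the pycnocline.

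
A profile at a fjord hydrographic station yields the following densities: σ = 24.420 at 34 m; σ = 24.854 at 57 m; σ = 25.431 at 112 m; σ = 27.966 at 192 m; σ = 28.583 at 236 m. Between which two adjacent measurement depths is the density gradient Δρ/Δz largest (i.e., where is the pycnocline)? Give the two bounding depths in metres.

Compute the density gradient over each adjacent pair:
  34–57 m: Δρ/Δz = 0.434/23 = 0.019 kg m⁻⁴
  57–112 m: Δρ/Δz = 0.577/55 = 0.010 kg m⁻⁴
  112–192 m: Δρ/Δz = 2.535/80 = 0.032 kg m⁻⁴
  192–236 m: Δρ/Δz = 0.617/44 = 0.014 kg m⁻⁴
The largest gradient is in the 112–192 m interval — the pycnocline.

112–192 m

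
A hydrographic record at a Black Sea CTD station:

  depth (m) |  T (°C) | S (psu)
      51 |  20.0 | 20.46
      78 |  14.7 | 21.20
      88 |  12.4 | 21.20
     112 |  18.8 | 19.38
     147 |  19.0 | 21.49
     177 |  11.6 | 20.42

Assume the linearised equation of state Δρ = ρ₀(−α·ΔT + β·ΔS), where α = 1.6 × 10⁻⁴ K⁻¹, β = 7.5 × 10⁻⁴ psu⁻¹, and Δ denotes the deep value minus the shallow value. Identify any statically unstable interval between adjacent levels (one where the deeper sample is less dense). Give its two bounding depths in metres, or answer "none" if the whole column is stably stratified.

Evaluate Δρ/ρ₀ = −αΔT + βΔS across each adjacent pair:
  51–78 m: −αΔT+βΔS = −(1.6 × 10⁻⁴)(-5.3)+(7.5 × 10⁻⁴)(+0.74) = 1.4 × 10⁻³ → stable
  78–88 m: −αΔT+βΔS = −(1.6 × 10⁻⁴)(-2.3)+(7.5 × 10⁻⁴)(+0.00) = 3.7 × 10⁻⁴ → stable
  88–112 m: −αΔT+βΔS = −(1.6 × 10⁻⁴)(+6.4)+(7.5 × 10⁻⁴)(-1.82) = -2.4 × 10⁻³ → UNSTABLE
  112–147 m: −αΔT+βΔS = −(1.6 × 10⁻⁴)(+0.2)+(7.5 × 10⁻⁴)(+2.11) = 1.6 × 10⁻³ → stable
  147–177 m: −αΔT+βΔS = −(1.6 × 10⁻⁴)(-7.4)+(7.5 × 10⁻⁴)(-1.07) = 3.8 × 10⁻⁴ → stable
The 88–112 m interval has Δρ < 0: lighter water underlies denser water.

88–112 m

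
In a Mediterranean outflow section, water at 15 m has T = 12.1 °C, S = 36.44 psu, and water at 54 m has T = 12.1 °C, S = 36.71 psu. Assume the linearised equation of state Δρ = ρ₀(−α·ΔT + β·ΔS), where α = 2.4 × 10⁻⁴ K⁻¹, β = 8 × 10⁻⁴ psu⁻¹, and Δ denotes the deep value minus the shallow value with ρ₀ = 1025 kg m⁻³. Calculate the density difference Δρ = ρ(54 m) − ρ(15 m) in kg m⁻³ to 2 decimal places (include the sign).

ΔT = +0.0 K, ΔS = +0.27 psu (deep − shallow).
Δρ/ρ₀ = −(2.4 × 10⁻⁴)(+0.0) + (8 × 10⁻⁴)(+0.27) = 2.16 × 10⁻⁴.
Δρ = 1025 × (2.16 × 10⁻⁴) = +0.22 kg m⁻³.
Positive Δρ: denser below, stable.

+0.22 kg m⁻³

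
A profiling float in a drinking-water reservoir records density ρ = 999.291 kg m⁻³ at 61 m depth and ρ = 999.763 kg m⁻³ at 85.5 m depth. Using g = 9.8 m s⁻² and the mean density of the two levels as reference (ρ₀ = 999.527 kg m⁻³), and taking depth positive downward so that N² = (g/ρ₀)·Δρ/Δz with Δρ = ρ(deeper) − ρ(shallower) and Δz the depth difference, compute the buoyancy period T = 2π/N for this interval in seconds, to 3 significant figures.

Δρ = 999.763 − 999.291 = 0.472 kg m⁻³ over Δz = 85.5 − 61 = 24.5 m.
N² = (9.8/999.527) × (0.472/24.5) = 1.8889 × 10⁻⁴ s⁻².
N = √(1.8889 × 10⁻⁴) = 0.013744 rad s⁻¹, so T = 2π/N = 457.16 s ≈ 457 s.
N² > 0, so the interval is statically stable.

457 s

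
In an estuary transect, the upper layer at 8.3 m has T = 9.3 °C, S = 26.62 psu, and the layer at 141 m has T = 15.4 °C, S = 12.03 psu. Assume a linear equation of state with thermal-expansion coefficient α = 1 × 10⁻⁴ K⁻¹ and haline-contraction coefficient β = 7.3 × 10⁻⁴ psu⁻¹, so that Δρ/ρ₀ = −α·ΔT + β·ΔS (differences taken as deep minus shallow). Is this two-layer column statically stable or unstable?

unstable

ΔT = 15.4 − 9.3 = +6.1 K and ΔS = 12.03 − 26.62 = -14.59 psu (deep − shallow).
−αΔT = -6.10 × 10⁻⁴; βΔS = -0.0106507; sum Δρ/ρ₀ = -0.0112607.
Δρ/ρ₀ < 0, so Δρ < 0: deeper water is lighter → statically unstable; the column would overturn.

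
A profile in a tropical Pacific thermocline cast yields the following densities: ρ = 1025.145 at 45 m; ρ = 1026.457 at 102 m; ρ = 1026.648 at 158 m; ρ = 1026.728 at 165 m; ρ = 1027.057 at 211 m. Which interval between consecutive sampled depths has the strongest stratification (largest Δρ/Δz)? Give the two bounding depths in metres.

Compute the density gradient over each adjacent pair:
  45–102 m: Δρ/Δz = 1.312/57 = 0.023 kg m⁻⁴
  102–158 m: Δρ/Δz = 0.191/56 = 3.4 × 10⁻³ kg m⁻⁴
  158–165 m: Δρ/Δz = 0.080/7 = 0.011 kg m⁻⁴
  165–211 m: Δρ/Δz = 0.329/46 = 7.2 × 10⁻³ kg m⁻⁴
The largest gradient is in the 45–102 m interval — the pycnocline.

45–102 m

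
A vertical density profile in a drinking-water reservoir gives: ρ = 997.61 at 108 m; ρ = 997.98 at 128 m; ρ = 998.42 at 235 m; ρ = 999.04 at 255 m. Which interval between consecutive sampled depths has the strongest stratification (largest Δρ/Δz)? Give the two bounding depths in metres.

235–255 m

Compute the density gradient over each adjacent pair:
  108–128 m: Δρ/Δz = 0.37/20 = 0.018 kg m⁻⁴
  128–235 m: Δρ/Δz = 0.44/107 = 4.1 × 10⁻³ kg m⁻⁴
  235–255 m: Δρ/Δz = 0.62/20 = 0.031 kg m⁻⁴
The largest gradient is in the 235–255 m interval — the pycnocline.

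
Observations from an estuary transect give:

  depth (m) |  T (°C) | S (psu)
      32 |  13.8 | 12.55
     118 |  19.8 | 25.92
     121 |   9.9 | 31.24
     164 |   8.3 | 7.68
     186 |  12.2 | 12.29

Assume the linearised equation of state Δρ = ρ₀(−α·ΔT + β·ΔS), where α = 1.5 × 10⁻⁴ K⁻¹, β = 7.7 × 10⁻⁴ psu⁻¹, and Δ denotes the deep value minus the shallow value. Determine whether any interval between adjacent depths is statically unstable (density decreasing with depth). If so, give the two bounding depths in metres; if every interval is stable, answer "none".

121–164 m

Evaluate Δρ/ρ₀ = −αΔT + βΔS across each adjacent pair:
  32–118 m: −αΔT+βΔS = −(1.5 × 10⁻⁴)(+6.0)+(7.7 × 10⁻⁴)(+13.37) = 9.4 × 10⁻³ → stable
  118–121 m: −αΔT+βΔS = −(1.5 × 10⁻⁴)(-9.9)+(7.7 × 10⁻⁴)(+5.32) = 5.6 × 10⁻³ → stable
  121–164 m: −αΔT+βΔS = −(1.5 × 10⁻⁴)(-1.6)+(7.7 × 10⁻⁴)(-23.56) = -0.018 → UNSTABLE
  164–186 m: −αΔT+βΔS = −(1.5 × 10⁻⁴)(+3.9)+(7.7 × 10⁻⁴)(+4.61) = 3.0 × 10⁻³ → stable
The 121–164 m interval has Δρ < 0: lighter water underlies denser water.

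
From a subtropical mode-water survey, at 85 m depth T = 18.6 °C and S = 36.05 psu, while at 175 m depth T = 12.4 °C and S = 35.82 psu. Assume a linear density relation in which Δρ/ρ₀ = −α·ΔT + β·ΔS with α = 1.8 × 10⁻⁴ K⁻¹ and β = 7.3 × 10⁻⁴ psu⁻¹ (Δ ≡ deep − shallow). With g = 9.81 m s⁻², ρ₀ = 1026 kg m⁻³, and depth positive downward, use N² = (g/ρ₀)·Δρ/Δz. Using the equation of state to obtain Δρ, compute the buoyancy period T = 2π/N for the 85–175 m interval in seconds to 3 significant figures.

618 s

ΔT = -6.2 K, ΔS = -0.23 psu (deep − shallow).
Δρ/ρ₀ = −αΔT + βΔS = 1.116 × 10⁻³ − 1.679 × 10⁻⁴ = 9.481 × 10⁻⁴, so Δρ ≈ 0.9728 kg m⁻³.
N² = (g/ρ₀)·Δρ/Δz = g·(Δρ/ρ₀)/Δz = 9.81 × 9.481 × 10⁻⁴ / 90 = 1.0334 × 10⁻⁴ s⁻².
N = √(1.0334 × 10⁻⁴) = 0.010166 rad s⁻¹ → T = 2π/N = 618.06 s ≈ 618 s.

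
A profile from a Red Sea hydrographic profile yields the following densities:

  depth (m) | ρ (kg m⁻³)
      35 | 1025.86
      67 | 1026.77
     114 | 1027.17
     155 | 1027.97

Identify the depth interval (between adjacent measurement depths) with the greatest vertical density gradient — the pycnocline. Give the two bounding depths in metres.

Compute the density gradient over each adjacent pair:
  35–67 m: Δρ/Δz = 0.91/32 = 0.028 kg m⁻⁴
  67–114 m: Δρ/Δz = 0.40/47 = 8.5 × 10⁻³ kg m⁻⁴
  114–155 m: Δρ/Δz = 0.80/41 = 0.020 kg m⁻⁴
The largest gradient is in the 35–67 m interval — the pycnocline.

35–67 m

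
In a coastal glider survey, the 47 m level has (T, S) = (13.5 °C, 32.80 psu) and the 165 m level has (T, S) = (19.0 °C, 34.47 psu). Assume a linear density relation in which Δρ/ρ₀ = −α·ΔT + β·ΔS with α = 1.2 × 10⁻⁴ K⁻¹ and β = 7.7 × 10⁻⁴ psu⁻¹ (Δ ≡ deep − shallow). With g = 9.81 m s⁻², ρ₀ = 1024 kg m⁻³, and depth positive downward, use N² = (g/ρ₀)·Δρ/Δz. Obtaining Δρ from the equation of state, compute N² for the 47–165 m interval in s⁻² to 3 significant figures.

5.20 × 10⁻⁵ s⁻²

ΔT = +5.5 K, ΔS = +1.67 psu (deep − shallow).
Δρ/ρ₀ = −αΔT + βΔS = -6.60 × 10⁻⁴ + 1.2859 × 10⁻³ = 6.259 × 10⁻⁴, so Δρ ≈ 0.6409 kg m⁻³.
N² = (g/ρ₀)·Δρ/Δz = g·(Δρ/ρ₀)/Δz = 9.81 × 6.259 × 10⁻⁴ / 118 = 5.2035 × 10⁻⁵ s⁻² ≈ 5.20 × 10⁻⁵ s⁻².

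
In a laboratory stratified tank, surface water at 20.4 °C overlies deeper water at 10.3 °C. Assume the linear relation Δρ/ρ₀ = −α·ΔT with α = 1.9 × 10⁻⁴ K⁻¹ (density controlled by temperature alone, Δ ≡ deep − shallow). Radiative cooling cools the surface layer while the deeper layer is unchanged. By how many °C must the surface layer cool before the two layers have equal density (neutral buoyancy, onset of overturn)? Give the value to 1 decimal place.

10.1 °C

With temperature the only control, equal density requires T_surf′ = T_deep.
T_surf′ = 10.3 °C.
Cooling required: 20.4 − 10.3 = 10.1 °C.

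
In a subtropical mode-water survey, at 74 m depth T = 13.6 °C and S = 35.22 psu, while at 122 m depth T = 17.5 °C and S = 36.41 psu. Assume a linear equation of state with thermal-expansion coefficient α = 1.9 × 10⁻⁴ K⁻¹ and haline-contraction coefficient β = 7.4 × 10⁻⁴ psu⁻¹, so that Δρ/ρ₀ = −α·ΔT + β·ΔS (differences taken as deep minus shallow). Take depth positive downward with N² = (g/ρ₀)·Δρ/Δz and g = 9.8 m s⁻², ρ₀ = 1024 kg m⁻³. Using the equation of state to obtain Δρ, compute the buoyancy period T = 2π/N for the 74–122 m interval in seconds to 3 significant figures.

ΔT = +3.9 K, ΔS = +1.19 psu (deep − shallow).
Δρ/ρ₀ = −αΔT + βΔS = -7.41 × 10⁻⁴ + 8.806 × 10⁻⁴ = 1.396 × 10⁻⁴, so Δρ ≈ 0.1430 kg m⁻³.
N² = (g/ρ₀)·Δρ/Δz = g·(Δρ/ρ₀)/Δz = 9.8 × 1.396 × 10⁻⁴ / 48 = 2.8502 × 10⁻⁵ s⁻².
N = √(2.8502 × 10⁻⁵) = 5.3387 × 10⁻³ rad s⁻¹ → T = 2π/N = 1.1769 × 10³ s ≈ 1.18 × 10³ s.

1.18 × 10³ s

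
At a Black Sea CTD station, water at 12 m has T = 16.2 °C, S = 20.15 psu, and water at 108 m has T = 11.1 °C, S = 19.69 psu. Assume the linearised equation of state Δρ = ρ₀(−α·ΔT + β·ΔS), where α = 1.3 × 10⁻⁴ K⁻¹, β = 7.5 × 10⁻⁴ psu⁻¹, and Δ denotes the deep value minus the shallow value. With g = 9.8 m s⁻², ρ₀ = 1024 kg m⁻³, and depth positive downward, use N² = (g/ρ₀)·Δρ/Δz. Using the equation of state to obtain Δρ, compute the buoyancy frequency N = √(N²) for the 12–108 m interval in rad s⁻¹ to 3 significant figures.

ΔT = -5.1 K, ΔS = -0.46 psu (deep − shallow).
Δρ/ρ₀ = −αΔT + βΔS = 6.63 × 10⁻⁴ − 3.45 × 10⁻⁴ = 3.18 × 10⁻⁴, so Δρ ≈ 0.3256 kg m⁻³.
N² = (g/ρ₀)·Δρ/Δz = g·(Δρ/ρ₀)/Δz = 9.8 × 3.18 × 10⁻⁴ / 96 = 3.2462 × 10⁻⁵ s⁻².
N = √(3.2462 × 10⁻⁵) = 5.6975 × 10⁻³ rad s⁻¹ ≈ 5.70 × 10⁻³ rad s⁻¹.

5.70 × 10⁻³ rad s⁻¹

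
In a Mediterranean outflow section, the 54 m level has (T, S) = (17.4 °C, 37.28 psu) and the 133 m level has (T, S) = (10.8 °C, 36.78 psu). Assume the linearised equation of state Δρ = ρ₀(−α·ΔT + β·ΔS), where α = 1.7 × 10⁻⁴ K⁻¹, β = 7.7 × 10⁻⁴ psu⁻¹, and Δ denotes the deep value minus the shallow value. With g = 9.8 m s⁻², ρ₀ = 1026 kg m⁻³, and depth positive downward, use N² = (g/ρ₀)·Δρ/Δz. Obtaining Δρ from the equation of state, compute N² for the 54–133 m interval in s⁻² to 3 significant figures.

ΔT = -6.6 K, ΔS = -0.50 psu (deep − shallow).
Δρ/ρ₀ = −αΔT + βΔS = 1.122 × 10⁻³ − 3.85 × 10⁻⁴ = 7.37 × 10⁻⁴, so Δρ ≈ 0.7562 kg m⁻³.
N² = (g/ρ₀)·Δρ/Δz = g·(Δρ/ρ₀)/Δz = 9.8 × 7.37 × 10⁻⁴ / 79 = 9.1425 × 10⁻⁵ s⁻² ≈ 9.14 × 10⁻⁵ s⁻².

9.14 × 10⁻⁵ s⁻²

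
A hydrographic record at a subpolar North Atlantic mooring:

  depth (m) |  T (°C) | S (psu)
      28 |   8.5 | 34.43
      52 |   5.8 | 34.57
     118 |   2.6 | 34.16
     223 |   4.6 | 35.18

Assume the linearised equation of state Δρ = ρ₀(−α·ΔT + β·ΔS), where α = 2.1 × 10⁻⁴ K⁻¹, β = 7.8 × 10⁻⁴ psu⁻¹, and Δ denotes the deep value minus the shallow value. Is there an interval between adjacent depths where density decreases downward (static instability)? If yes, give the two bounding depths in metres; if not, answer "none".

none

Evaluate Δρ/ρ₀ = −αΔT + βΔS across each adjacent pair:
  28–52 m: −αΔT+βΔS = −(2.1 × 10⁻⁴)(-2.7)+(7.8 × 10⁻⁴)(+0.14) = 6.8 × 10⁻⁴ → stable
  52–118 m: −αΔT+βΔS = −(2.1 × 10⁻⁴)(-3.2)+(7.8 × 10⁻⁴)(-0.41) = 3.5 × 10⁻⁴ → stable
  118–223 m: −αΔT+βΔS = −(2.1 × 10⁻⁴)(+2.0)+(7.8 × 10⁻⁴)(+1.02) = 3.8 × 10⁻⁴ → stable
Every interval has Δρ > 0: the column is stably stratified throughout.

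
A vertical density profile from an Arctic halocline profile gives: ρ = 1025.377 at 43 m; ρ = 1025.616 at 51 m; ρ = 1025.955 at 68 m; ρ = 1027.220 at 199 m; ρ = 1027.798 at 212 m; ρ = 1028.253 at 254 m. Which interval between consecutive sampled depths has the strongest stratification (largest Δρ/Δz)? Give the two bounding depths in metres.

Compute the density gradient over each adjacent pair:
  43–51 m: Δρ/Δz = 0.239/8 = 0.030 kg m⁻⁴
  51–68 m: Δρ/Δz = 0.339/17 = 0.020 kg m⁻⁴
  68–199 m: Δρ/Δz = 1.265/131 = 9.7 × 10⁻³ kg m⁻⁴
  199–212 m: Δρ/Δz = 0.578/13 = 0.044 kg m⁻⁴
  212–254 m: Δρ/Δz = 0.455/42 = 0.011 kg m⁻⁴
The largest gradient is in the 199–212 m interval — the pycnocline.

199–212 m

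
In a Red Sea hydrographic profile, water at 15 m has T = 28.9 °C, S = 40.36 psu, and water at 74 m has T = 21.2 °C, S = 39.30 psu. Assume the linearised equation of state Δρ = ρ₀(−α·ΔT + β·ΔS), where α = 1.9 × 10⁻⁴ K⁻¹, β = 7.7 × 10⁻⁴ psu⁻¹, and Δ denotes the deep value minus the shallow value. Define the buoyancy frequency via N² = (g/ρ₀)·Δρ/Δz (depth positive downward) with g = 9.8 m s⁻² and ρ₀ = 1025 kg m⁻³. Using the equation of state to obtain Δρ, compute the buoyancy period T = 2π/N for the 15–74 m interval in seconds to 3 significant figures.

606 s

ΔT = -7.7 K, ΔS = -1.06 psu (deep − shallow).
Δρ/ρ₀ = −αΔT + βΔS = 1.463 × 10⁻³ − 8.162 × 10⁻⁴ = 6.468 × 10⁻⁴, so Δρ ≈ 0.6630 kg m⁻³.
N² = (g/ρ₀)·Δρ/Δz = g·(Δρ/ρ₀)/Δz = 9.8 × 6.468 × 10⁻⁴ / 59 = 1.0743 × 10⁻⁴ s⁻².
N = √(1.0743 × 10⁻⁴) = 0.010365 rad s⁻¹ → T = 2π/N = 606.19 s ≈ 606 s.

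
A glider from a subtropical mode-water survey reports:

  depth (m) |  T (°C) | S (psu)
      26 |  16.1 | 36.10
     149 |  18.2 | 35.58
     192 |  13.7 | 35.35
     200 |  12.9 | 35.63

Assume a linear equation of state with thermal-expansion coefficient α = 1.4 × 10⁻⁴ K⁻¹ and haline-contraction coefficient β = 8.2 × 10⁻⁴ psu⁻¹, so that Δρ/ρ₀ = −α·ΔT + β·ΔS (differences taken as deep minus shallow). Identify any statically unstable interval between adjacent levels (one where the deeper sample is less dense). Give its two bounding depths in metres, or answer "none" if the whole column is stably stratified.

Evaluate Δρ/ρ₀ = −αΔT + βΔS across each adjacent pair:
  26–149 m: −αΔT+βΔS = −(1.4 × 10⁻⁴)(+2.1)+(8.2 × 10⁻⁴)(-0.52) = -7.2 × 10⁻⁴ → UNSTABLE
  149–192 m: −αΔT+βΔS = −(1.4 × 10⁻⁴)(-4.5)+(8.2 × 10⁻⁴)(-0.23) = 4.4 × 10⁻⁴ → stable
  192–200 m: −αΔT+βΔS = −(1.4 × 10⁻⁴)(-0.8)+(8.2 × 10⁻⁴)(+0.28) = 3.4 × 10⁻⁴ → stable
The 26–149 m interval has Δρ < 0: lighter water underlies denser water.

26–149 m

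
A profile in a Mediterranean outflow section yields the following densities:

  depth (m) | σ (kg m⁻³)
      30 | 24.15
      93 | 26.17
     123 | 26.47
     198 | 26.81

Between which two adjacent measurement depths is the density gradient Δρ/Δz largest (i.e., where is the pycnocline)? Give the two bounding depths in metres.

Compute the density gradient over each adjacent pair:
  30–93 m: Δρ/Δz = 2.02/63 = 0.032 kg m⁻⁴
  93–123 m: Δρ/Δz = 0.30/30 = 0.010 kg m⁻⁴
  123–198 m: Δρ/Δz = 0.34/75 = 4.5 × 10⁻³ kg m⁻⁴
The largest gradient is in the 30–93 m interval — the pycnocline.

30–93 m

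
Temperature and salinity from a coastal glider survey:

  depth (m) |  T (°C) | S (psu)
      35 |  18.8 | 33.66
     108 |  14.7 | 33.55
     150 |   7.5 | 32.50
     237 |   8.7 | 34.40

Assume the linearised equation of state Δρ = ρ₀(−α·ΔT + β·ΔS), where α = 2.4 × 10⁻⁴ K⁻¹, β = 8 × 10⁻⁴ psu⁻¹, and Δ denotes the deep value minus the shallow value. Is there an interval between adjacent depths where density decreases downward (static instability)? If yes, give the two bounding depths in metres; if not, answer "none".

none

Evaluate Δρ/ρ₀ = −αΔT + βΔS across each adjacent pair:
  35–108 m: −αΔT+βΔS = −(2.4 × 10⁻⁴)(-4.1)+(8 × 10⁻⁴)(-0.11) = 9.0 × 10⁻⁴ → stable
  108–150 m: −αΔT+βΔS = −(2.4 × 10⁻⁴)(-7.2)+(8 × 10⁻⁴)(-1.05) = 8.9 × 10⁻⁴ → stable
  150–237 m: −αΔT+βΔS = −(2.4 × 10⁻⁴)(+1.2)+(8 × 10⁻⁴)(+1.90) = 1.2 × 10⁻³ → stable
Every interval has Δρ > 0: the column is stably stratified throughout.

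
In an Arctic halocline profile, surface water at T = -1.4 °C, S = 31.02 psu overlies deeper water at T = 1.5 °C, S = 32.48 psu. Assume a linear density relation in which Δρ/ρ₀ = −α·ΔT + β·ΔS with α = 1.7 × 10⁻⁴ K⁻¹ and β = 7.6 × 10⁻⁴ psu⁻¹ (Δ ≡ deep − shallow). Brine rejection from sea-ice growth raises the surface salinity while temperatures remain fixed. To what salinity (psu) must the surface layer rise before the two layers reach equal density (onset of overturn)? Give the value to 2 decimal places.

Neutral buoyancy requires −α(T_deep − T_surf) + β(S_deep − S_surf′) = 0.
S_surf′ = S_deep − (α/β)·ΔT = 32.48 − (1.7 × 10⁻⁴/7.6 × 10⁻⁴)·(+2.9) = 31.8313 psu.
Increase required: 31.8313 − 31.02 = 0.8113 psu.

31.83 psu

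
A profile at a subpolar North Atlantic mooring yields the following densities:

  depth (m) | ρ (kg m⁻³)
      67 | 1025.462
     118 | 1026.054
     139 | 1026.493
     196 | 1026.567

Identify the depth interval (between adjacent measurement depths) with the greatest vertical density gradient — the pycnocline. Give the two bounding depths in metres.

118–139 m

Compute the density gradient over each adjacent pair:
  67–118 m: Δρ/Δz = 0.592/51 = 0.012 kg m⁻⁴
  118–139 m: Δρ/Δz = 0.439/21 = 0.021 kg m⁻⁴
  139–196 m: Δρ/Δz = 0.074/57 = 1.3 × 10⁻³ kg m⁻⁴
The largest gradient is in the 118–139 m interval — the pycnocline.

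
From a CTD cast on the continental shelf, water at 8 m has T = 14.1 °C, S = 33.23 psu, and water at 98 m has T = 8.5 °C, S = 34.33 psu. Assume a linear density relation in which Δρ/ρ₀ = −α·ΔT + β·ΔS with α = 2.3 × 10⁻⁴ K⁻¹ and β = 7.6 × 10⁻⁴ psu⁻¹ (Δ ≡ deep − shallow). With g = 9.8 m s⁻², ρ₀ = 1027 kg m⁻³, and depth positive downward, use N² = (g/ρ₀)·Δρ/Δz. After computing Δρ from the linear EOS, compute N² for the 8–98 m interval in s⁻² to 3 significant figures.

ΔT = -5.6 K, ΔS = +1.10 psu (deep − shallow).
Δρ/ρ₀ = −αΔT + βΔS = 1.288 × 10⁻³ + 8.36 × 10⁻⁴ = 2.124 × 10⁻³, so Δρ ≈ 2.181 kg m⁻³.
N² = (g/ρ₀)·Δρ/Δz = g·(Δρ/ρ₀)/Δz = 9.8 × 2.124 × 10⁻³ / 90 = 2.3128 × 10⁻⁴ s⁻² ≈ 2.31 × 10⁻⁴ s⁻².

2.31 × 10⁻⁴ s⁻²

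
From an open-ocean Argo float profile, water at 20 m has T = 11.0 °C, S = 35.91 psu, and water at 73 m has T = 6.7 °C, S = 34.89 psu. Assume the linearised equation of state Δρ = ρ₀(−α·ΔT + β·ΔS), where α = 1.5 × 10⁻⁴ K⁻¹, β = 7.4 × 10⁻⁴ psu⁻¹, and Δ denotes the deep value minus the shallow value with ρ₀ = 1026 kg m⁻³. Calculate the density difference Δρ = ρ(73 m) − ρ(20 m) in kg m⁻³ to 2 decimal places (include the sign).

-0.11 kg m⁻³

ΔT = -4.3 K, ΔS = -1.02 psu (deep − shallow).
Δρ/ρ₀ = −(1.5 × 10⁻⁴)(-4.3) + (7.4 × 10⁻⁴)(-1.02) = -1.098 × 10⁻⁴.
Δρ = 1026 × (-1.098 × 10⁻⁴) = -0.11 kg m⁻³.
Negative Δρ: lighter below, statically unstable.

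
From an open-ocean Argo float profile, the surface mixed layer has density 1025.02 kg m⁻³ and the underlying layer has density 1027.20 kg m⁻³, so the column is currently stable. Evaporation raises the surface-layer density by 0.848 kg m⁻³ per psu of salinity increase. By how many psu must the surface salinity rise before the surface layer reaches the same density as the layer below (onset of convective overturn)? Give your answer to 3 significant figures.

Density deficit of the surface layer: 1027.20 − 1025.02 = 2.18 kg m⁻³.
Required change = 2.18 / 0.848 = 2.57 psu.

2.57 psu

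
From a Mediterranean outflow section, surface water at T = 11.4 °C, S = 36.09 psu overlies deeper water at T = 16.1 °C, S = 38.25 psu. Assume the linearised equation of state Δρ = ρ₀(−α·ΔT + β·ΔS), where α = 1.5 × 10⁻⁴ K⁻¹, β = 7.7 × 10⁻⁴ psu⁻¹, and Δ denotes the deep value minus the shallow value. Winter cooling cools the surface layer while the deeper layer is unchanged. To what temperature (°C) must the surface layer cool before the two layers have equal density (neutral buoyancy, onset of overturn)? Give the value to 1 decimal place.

Neutral buoyancy requires Δρ = 0, i.e. −α(T_deep − T_surf′) + β(S_deep − S_surf) = 0.
T_surf′ = T_deep − (β/α)·ΔS = 16.1 − (7.7 × 10⁻⁴/1.5 × 10⁻⁴)·(+2.16) = 5.012 °C.
Cooling required: 11.4 − (5.012) = 6.388 °C.

5.0 °C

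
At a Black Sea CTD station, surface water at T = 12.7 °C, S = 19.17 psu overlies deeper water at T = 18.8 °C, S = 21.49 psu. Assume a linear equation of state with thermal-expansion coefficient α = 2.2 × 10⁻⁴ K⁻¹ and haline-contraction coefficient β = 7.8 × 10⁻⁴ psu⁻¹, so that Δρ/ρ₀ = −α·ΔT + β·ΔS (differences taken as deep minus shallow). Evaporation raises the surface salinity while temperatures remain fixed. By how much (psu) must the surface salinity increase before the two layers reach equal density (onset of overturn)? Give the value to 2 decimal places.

0.60 psu

Neutral buoyancy requires −α(T_deep − T_surf) + β(S_deep − S_surf′) = 0.
S_surf′ = S_deep − (α/β)·ΔT = 21.49 − (2.2 × 10⁻⁴/7.8 × 10⁻⁴)·(+6.1) = 19.7695 psu.
Increase required: 19.7695 − 19.17 = 0.5995 psu.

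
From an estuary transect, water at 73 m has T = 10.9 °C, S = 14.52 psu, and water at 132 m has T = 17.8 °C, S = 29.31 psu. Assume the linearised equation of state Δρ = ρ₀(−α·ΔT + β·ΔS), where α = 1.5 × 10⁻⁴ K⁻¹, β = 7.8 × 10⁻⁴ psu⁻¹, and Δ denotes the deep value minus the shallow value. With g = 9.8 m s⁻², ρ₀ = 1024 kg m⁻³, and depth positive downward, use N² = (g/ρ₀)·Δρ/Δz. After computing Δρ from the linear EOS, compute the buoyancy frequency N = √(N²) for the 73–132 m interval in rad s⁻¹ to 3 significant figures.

ΔT = +6.9 K, ΔS = +14.79 psu (deep − shallow).
Δρ/ρ₀ = −αΔT + βΔS = -1.035 × 10⁻³ + 0.0115362 = 0.0105012, so Δρ ≈ 10.75 kg m⁻³.
N² = (g/ρ₀)·Δρ/Δz = g·(Δρ/ρ₀)/Δz = 9.8 × 0.0105012 / 59 = 1.7443 × 10⁻³ s⁻².
N = √(1.7443 × 10⁻³) = 0.041765 rad s⁻¹ ≈ 0.0418 rad s⁻¹.

0.0418 rad s⁻¹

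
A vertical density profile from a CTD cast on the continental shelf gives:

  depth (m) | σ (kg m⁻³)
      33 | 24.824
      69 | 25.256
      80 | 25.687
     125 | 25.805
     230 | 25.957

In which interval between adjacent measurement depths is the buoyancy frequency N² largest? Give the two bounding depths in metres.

Compute the density gradient over each adjacent pair:
  33–69 m: Δρ/Δz = 0.432/36 = 0.012 kg m⁻⁴
  69–80 m: Δρ/Δz = 0.431/11 = 0.039 kg m⁻⁴
  80–125 m: Δρ/Δz = 0.118/45 = 2.6 × 10⁻³ kg m⁻⁴
  125–230 m: Δρ/Δz = 0.152/105 = 1.4 × 10⁻³ kg m⁻⁴
The largest gradient is in the 69–80 m interval — the pycnocline.

69–80 m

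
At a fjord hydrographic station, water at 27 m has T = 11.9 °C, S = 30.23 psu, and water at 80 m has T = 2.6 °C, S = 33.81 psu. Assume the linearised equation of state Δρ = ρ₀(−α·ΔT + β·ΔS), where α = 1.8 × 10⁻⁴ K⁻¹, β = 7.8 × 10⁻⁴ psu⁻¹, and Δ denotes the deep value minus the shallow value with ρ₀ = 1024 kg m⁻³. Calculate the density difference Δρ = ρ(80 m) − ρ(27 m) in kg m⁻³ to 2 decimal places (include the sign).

ΔT = -9.3 K, ΔS = +3.58 psu (deep − shallow).
Δρ/ρ₀ = −(1.8 × 10⁻⁴)(-9.3) + (7.8 × 10⁻⁴)(+3.58) = 4.4664 × 10⁻³.
Δρ = 1024 × (4.4664 × 10⁻³) = +4.57 kg m⁻³.
Positive Δρ: denser below, stable.

+4.57 kg m⁻³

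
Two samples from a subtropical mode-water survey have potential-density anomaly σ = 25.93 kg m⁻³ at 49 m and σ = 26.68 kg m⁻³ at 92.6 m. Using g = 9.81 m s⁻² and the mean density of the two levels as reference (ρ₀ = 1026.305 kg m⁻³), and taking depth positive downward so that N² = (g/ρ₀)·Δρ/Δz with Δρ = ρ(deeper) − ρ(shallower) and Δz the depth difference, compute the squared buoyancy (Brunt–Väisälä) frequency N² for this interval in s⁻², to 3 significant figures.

Δρ = 1026.68 − 1025.93 = 0.75 kg m⁻³ over Δz = 92.6 − 49 = 43.6 m.
N² = (9.81/1026.305) × (0.75/43.6) = 1.6442 × 10⁻⁴ s⁻² ≈ 1.64 × 10⁻⁴ s⁻².
N² > 0, so the interval is statically stable.

1.64 × 10⁻⁴ s⁻²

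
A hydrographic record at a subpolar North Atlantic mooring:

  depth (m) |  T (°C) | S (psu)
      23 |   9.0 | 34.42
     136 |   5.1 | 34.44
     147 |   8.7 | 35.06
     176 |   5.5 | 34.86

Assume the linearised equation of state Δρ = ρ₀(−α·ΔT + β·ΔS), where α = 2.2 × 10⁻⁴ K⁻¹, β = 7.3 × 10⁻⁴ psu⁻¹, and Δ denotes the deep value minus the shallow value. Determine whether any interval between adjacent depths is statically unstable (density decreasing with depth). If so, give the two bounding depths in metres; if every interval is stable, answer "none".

Evaluate Δρ/ρ₀ = −αΔT + βΔS across each adjacent pair:
  23–136 m: −αΔT+βΔS = −(2.2 × 10⁻⁴)(-3.9)+(7.3 × 10⁻⁴)(+0.02) = 8.7 × 10⁻⁴ → stable
  136–147 m: −αΔT+βΔS = −(2.2 × 10⁻⁴)(+3.6)+(7.3 × 10⁻⁴)(+0.62) = -3.4 × 10⁻⁴ → UNSTABLE
  147–176 m: −αΔT+βΔS = −(2.2 × 10⁻⁴)(-3.2)+(7.3 × 10⁻⁴)(-0.20) = 5.6 × 10⁻⁴ → stable
The 136–147 m interval has Δρ < 0: lighter water underlies denser water.

136–147 m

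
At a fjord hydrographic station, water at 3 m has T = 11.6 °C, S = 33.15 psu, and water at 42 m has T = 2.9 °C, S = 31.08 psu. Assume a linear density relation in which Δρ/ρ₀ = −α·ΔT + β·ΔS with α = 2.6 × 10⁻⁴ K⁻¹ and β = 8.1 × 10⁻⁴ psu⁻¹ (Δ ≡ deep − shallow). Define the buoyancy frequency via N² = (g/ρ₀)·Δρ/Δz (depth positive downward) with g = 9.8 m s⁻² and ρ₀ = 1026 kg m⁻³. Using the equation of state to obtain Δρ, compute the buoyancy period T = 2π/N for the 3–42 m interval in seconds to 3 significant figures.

ΔT = -8.7 K, ΔS = -2.07 psu (deep − shallow).
Δρ/ρ₀ = −αΔT + βΔS = 2.262 × 10⁻³ − 1.6767 × 10⁻³ = 5.853 × 10⁻⁴, so Δρ ≈ 0.6005 kg m⁻³.
N² = (g/ρ₀)·Δρ/Δz = g·(Δρ/ρ₀)/Δz = 9.8 × 5.853 × 10⁻⁴ / 39 = 1.4708 × 10⁻⁴ s⁻².
N = √(1.4708 × 10⁻⁴) = 0.012128 rad s⁻¹ → T = 2π/N = 518.07 s ≈ 518 s.

518 s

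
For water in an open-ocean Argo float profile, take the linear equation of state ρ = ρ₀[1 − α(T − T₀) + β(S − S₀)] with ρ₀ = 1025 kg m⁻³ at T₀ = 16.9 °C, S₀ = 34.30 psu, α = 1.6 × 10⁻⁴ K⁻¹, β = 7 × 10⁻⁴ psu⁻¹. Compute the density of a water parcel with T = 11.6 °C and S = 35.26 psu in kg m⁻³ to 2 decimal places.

1026.56 kg m⁻³

T − T₀ = -5.3 K, S − S₀ = +0.96 psu.
Bracket = 1 − α·(-5.3) + β·(+0.96) = 1 + (1.52 × 10⁻³) = 1.0015200.
ρ = 1025 × 1.0015200 = 1026.56 kg m⁻³.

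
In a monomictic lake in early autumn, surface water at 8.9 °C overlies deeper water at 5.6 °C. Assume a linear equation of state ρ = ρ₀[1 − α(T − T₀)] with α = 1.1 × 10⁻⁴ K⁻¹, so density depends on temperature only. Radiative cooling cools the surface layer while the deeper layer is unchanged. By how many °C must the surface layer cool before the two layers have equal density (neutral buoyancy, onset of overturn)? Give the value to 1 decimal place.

With temperature the only control, equal density requires T_surf′ = T_deep.
T_surf′ = 5.6 °C.
Cooling required: 8.9 − 5.6 = 3.3 °C.

3.3 °C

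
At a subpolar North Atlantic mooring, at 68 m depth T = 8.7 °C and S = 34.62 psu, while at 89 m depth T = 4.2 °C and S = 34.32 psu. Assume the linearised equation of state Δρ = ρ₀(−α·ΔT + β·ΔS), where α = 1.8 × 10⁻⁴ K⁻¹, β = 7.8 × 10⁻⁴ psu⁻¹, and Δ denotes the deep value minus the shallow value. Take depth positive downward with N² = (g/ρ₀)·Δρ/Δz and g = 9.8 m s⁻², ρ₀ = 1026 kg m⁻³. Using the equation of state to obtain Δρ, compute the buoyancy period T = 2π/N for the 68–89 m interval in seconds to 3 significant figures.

ΔT = -4.5 K, ΔS = -0.30 psu (deep − shallow).
Δρ/ρ₀ = −αΔT + βΔS = 8.10 × 10⁻⁴ − 2.34 × 10⁻⁴ = 5.76 × 10⁻⁴, so Δρ ≈ 0.5910 kg m⁻³.
N² = (g/ρ₀)·Δρ/Δz = g·(Δρ/ρ₀)/Δz = 9.8 × 5.76 × 10⁻⁴ / 21 = 2.6880 × 10⁻⁴ s⁻².
N = √(2.6880 × 10⁻⁴) = 0.016395 rad s⁻¹ → T = 2π/N = 383.24 s ≈ 383 s.

383 s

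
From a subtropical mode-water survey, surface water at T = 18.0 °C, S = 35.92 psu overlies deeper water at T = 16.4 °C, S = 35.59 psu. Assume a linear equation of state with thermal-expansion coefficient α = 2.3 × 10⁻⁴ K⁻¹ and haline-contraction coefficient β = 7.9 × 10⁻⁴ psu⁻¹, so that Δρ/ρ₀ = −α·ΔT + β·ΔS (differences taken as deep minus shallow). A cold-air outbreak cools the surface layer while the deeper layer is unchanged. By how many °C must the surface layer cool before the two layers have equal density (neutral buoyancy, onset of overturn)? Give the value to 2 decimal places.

Neutral buoyancy requires Δρ = 0, i.e. −α(T_deep − T_surf′) + β(S_deep − S_surf) = 0.
T_surf′ = T_deep − (β/α)·ΔS = 16.4 − (7.9 × 10⁻⁴/2.3 × 10⁻⁴)·(-0.33) = 17.5335 °C.
Cooling required: 18.0 − (17.5335) = 0.4665 °C.

0.47 °C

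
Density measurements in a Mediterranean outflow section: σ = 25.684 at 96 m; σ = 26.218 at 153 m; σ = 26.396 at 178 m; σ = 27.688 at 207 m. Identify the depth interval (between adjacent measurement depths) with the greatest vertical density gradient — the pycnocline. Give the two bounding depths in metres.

Compute the density gradient over each adjacent pair:
  96–153 m: Δρ/Δz = 0.534/57 = 9.4 × 10⁻³ kg m⁻⁴
  153–178 m: Δρ/Δz = 0.178/25 = 7.1 × 10⁻³ kg m⁻⁴
  178–207 m: Δρ/Δz = 1.292/29 = 0.045 kg m⁻⁴
The largest gradient is in the 178–207 m interval — the pycnocline.

178–207 m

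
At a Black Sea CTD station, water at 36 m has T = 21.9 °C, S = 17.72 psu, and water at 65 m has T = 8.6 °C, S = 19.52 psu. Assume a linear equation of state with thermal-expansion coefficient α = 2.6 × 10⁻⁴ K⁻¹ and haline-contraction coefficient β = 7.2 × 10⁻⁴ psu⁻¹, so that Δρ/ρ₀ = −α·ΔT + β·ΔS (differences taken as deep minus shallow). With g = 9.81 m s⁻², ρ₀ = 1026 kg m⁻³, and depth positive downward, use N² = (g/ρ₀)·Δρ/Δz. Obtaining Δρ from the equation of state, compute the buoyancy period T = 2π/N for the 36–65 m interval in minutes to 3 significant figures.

2.61 min

ΔT = -13.3 K, ΔS = +1.80 psu (deep − shallow).
Δρ/ρ₀ = −αΔT + βΔS = 3.458 × 10⁻³ + 1.296 × 10⁻³ = 4.754 × 10⁻³, so Δρ ≈ 4.878 kg m⁻³.
N² = (g/ρ₀)·Δρ/Δz = g·(Δρ/ρ₀)/Δz = 9.81 × 4.754 × 10⁻³ / 29 = 1.6082 × 10⁻³ s⁻².
N = √(1.6082 × 10⁻³) = 0.040102 rad s⁻¹ → T = 2π/N = 156.68 s = 2.6113 min ≈ 2.61 min.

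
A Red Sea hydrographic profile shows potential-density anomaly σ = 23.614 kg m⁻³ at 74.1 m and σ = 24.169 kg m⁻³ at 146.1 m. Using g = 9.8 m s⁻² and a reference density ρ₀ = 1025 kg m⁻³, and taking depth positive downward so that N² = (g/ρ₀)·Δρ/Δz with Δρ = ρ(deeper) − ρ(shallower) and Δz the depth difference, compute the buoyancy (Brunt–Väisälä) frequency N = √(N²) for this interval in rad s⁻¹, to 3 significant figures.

Δρ = 1024.169 − 1023.614 = 0.555 kg m⁻³ over Δz = 146.1 − 74.1 = 72 m.
N² = (9.8/1025) × (0.555/72) = 7.3699 × 10⁻⁵ s⁻².
N = √(7.3699 × 10⁻⁵) = 8.5848 × 10⁻³ rad s⁻¹ ≈ 8.58 × 10⁻³ rad s⁻¹.
Since Δρ > 0 the layer is stably stratified.

8.58 × 10⁻³ rad s⁻¹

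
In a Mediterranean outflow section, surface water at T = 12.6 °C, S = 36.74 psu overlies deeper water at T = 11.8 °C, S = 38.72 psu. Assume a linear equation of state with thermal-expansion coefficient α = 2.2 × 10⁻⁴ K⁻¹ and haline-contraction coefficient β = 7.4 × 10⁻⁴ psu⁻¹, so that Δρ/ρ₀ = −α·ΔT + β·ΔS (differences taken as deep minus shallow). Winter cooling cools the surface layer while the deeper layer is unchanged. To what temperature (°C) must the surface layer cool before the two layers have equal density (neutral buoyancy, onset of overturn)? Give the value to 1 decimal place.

Neutral buoyancy requires Δρ = 0, i.e. −α(T_deep − T_surf′) + β(S_deep − S_surf) = 0.
T_surf′ = T_deep − (β/α)·ΔS = 11.8 − (7.4 × 10⁻⁴/2.2 × 10⁻⁴)·(+1.98) = 5.140 °C.
Cooling required: 12.6 − (5.140) = 7.460 °C.

5.1 °C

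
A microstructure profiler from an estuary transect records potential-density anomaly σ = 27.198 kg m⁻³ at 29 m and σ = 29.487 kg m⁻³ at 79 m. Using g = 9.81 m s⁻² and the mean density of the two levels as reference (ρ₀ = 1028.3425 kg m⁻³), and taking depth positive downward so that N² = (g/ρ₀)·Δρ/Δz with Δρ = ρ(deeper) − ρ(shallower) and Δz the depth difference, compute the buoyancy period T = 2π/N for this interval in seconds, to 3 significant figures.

Δρ = 1029.487 − 1027.198 = 2.289 kg m⁻³ over Δz = 79 − 29 = 50 m.
N² = (9.81/1028.3425) × (2.289/50) = 4.3672 × 10⁻⁴ s⁻².
N = √(4.3672 × 10⁻⁴) = 0.020898 rad s⁻¹, so T = 2π/N = 300.66 s ≈ 301 s.

301 s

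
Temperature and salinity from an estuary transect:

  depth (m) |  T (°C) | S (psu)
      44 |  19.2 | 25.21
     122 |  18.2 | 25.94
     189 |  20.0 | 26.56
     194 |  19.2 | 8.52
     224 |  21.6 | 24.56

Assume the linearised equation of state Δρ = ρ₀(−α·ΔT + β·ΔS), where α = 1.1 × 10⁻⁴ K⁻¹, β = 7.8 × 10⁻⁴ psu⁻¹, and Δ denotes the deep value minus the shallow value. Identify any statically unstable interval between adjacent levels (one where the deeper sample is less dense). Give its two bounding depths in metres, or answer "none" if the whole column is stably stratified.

Evaluate Δρ/ρ₀ = −αΔT + βΔS across each adjacent pair:
  44–122 m: −αΔT+βΔS = −(1.1 × 10⁻⁴)(-1.0)+(7.8 × 10⁻⁴)(+0.73) = 6.8 × 10⁻⁴ → stable
  122–189 m: −αΔT+βΔS = −(1.1 × 10⁻⁴)(+1.8)+(7.8 × 10⁻⁴)(+0.62) = 2.9 × 10⁻⁴ → stable
  189–194 m: −αΔT+βΔS = −(1.1 × 10⁻⁴)(-0.8)+(7.8 × 10⁻⁴)(-18.04) = -0.014 → UNSTABLE
  194–224 m: −αΔT+βΔS = −(1.1 × 10⁻⁴)(+2.4)+(7.8 × 10⁻⁴)(+16.04) = 0.012 → stable
The 189–194 m interval has Δρ < 0: lighter water underlies denser water.

189–194 m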